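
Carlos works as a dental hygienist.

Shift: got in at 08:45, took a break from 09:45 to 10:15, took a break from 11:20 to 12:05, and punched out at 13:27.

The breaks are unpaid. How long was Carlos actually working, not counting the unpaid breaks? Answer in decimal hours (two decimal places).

3.45 hours

Shift: 08:45–13:27 = 4 h 42 min; less 75 min break → 3 h 27 min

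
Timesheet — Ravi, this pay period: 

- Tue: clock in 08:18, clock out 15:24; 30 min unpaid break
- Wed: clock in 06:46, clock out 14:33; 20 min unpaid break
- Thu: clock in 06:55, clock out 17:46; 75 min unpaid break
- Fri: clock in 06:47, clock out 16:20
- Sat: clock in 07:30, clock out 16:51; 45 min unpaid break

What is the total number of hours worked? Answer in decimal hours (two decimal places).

41.80 hours

Tue: 08:18–15:24 = 7 h 6 min; less 30 min break → 6 h 36 min
Wed: 06:46–14:33 = 7 h 47 min; less 20 min break → 7 h 27 min
Thu: 06:55–17:46 = 10 h 51 min; less 75 min break → 9 h 36 min
Fri: 06:47–16:20 = 9 h 33 min
Sat: 07:30–16:51 = 9 h 21 min; less 45 min break → 8 h 36 min
Total: 6 h 36 min + 7 h 27 min + 9 h 36 min + 9 h 33 min + 8 h 36 min = 41 h 48 min.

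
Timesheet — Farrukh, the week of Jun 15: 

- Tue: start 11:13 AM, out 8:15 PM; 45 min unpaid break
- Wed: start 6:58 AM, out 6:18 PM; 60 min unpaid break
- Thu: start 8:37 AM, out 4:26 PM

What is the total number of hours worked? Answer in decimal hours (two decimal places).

26.43 hours

Tue: 11:13 AM–8:15 PM = 9 h 2 min; less 45 min break → 8 h 17 min
Wed: 6:58 AM–6:18 PM = 11 h 20 min; less 60 min break → 10 h 20 min
Thu: 8:37 AM–4:26 PM = 7 h 49 min
Total: 8 h 17 min + 10 h 20 min + 7 h 49 min = 26 h 26 min.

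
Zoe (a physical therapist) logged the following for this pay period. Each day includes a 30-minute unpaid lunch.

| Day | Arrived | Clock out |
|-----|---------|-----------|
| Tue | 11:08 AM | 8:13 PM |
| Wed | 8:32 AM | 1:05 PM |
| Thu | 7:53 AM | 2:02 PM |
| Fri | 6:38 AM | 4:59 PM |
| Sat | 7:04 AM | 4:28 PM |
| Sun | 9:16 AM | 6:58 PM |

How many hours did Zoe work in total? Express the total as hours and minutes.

46 h 14 min

Tue: 11:08 AM–8:13 PM = 9 h 5 min; less 30 min break → 8 h 35 min
Wed: 8:32 AM–1:05 PM = 4 h 33 min; less 30 min break → 4 h 3 min
Thu: 7:53 AM–2:02 PM = 6 h 9 min; less 30 min break → 5 h 39 min
Fri: 6:38 AM–4:59 PM = 10 h 21 min; less 30 min break → 9 h 51 min
Sat: 7:04 AM–4:28 PM = 9 h 24 min; less 30 min break → 8 h 54 min
Sun: 9:16 AM–6:58 PM = 9 h 42 min; less 30 min break → 9 h 12 min
Total: 8 h 35 min + 4 h 3 min + 5 h 39 min + 9 h 51 min + 8 h 54 min + 9 h 12 min = 46 h 14 min.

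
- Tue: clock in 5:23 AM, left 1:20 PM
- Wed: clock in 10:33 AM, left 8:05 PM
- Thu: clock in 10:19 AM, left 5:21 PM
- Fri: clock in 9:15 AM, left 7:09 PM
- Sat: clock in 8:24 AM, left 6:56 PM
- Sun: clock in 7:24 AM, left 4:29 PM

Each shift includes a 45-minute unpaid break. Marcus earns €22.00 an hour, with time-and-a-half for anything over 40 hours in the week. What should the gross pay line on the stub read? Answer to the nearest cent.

€1194.60

Tue: 5:23 AM–1:20 PM = 7 h 57 min; less 45 min break → 7 h 12 min
Wed: 10:33 AM–8:05 PM = 9 h 32 min; less 45 min break → 8 h 47 min
Thu: 10:19 AM–5:21 PM = 7 h 2 min; less 45 min break → 6 h 17 min
Fri: 9:15 AM–7:09 PM = 9 h 54 min; less 45 min break → 9 h 9 min
Sat: 8:24 AM–6:56 PM = 10 h 32 min; less 45 min break → 9 h 47 min
Sun: 7:24 AM–4:29 PM = 9 h 5 min; less 45 min break → 8 h 20 min
Total worked: 49 h 32 min = 2972 min.
Regular 40 h 0 min = 2400 min at €22.00/h; overtime 9 h 32 min = 572 min at €33.00/h.
Pay = (2400 × €22.00 + 572 × €33.00) ÷ 60 = €1194.60.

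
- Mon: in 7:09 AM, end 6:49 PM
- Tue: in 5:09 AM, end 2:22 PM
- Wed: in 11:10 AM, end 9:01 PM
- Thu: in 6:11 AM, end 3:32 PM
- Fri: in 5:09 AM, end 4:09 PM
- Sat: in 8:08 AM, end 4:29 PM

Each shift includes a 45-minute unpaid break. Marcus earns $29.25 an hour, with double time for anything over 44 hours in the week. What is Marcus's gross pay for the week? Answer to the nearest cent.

Mon: 7:09 AM–6:49 PM = 11 h 40 min; less 45 min break → 10 h 55 min
Tue: 5:09 AM–2:22 PM = 9 h 13 min; less 45 min break → 8 h 28 min
Wed: 11:10 AM–9:01 PM = 9 h 51 min; less 45 min break → 9 h 6 min
Thu: 6:11 AM–3:32 PM = 9 h 21 min; less 45 min break → 8 h 36 min
Fri: 5:09 AM–4:09 PM = 11 h 0 min; less 45 min break → 10 h 15 min
Sat: 8:08 AM–4:29 PM = 8 h 21 min; less 45 min break → 7 h 36 min
Total worked: 54 h 56 min = 3296 min.
Regular 44 h 0 min = 2640 min at $29.25/h; overtime 10 h 56 min = 656 min at $58.50/h.
Pay = (2640 × $29.25 + 656 × $58.50) ÷ 60 = $1926.60.

$1926.60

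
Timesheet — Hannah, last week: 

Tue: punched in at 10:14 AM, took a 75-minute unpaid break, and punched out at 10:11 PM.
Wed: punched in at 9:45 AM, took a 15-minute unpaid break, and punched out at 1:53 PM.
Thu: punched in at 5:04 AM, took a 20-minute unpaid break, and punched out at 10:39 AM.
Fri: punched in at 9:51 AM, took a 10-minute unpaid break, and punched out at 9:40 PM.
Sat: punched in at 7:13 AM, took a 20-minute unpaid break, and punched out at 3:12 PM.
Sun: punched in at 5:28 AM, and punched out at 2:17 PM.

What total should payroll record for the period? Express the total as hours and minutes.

47 h 57 min

Tue: 10:14 AM–10:11 PM = 11 h 57 min; less 75 min break → 10 h 42 min
Wed: 9:45 AM–1:53 PM = 4 h 8 min; less 15 min break → 3 h 53 min
Thu: 5:04 AM–10:39 AM = 5 h 35 min; less 20 min break → 5 h 15 min
Fri: 9:51 AM–9:40 PM = 11 h 49 min; less 10 min break → 11 h 39 min
Sat: 7:13 AM–3:12 PM = 7 h 59 min; less 20 min break → 7 h 39 min
Sun: 5:28 AM–2:17 PM = 8 h 49 min
Total: 10 h 42 min + 3 h 53 min + 5 h 15 min + 11 h 39 min + 7 h 39 min + 8 h 49 min = 47 h 57 min.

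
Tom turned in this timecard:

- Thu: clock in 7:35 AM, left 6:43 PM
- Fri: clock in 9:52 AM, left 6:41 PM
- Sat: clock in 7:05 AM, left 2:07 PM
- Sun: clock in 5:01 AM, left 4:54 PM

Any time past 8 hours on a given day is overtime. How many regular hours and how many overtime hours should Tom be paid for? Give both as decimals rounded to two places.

Thu: 7:35 AM–6:43 PM = 11 h 8 min
Fri: 9:52 AM–6:41 PM = 8 h 49 min
Sat: 7:05 AM–2:07 PM = 7 h 2 min
Sun: 5:01 AM–4:54 PM = 11 h 53 min
Thu reg 8 h 0 min / OT 3 h 8 min; Fri reg 8 h 0 min / OT 0 h 49 min; Sat reg 7 h 2 min / OT 0 h 0 min; Sun reg 8 h 0 min / OT 3 h 53 min.
Totals: regular 31 h 2 min, overtime 7 h 50 min.

Regular 31.03 hours, overtime 7.83 hours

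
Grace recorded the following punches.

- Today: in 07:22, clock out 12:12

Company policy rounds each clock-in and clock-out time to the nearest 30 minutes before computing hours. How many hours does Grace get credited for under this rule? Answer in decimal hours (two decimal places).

Today: in 07:22→07:30, out 12:12→12:00; 4 h 30 min

4.50 hours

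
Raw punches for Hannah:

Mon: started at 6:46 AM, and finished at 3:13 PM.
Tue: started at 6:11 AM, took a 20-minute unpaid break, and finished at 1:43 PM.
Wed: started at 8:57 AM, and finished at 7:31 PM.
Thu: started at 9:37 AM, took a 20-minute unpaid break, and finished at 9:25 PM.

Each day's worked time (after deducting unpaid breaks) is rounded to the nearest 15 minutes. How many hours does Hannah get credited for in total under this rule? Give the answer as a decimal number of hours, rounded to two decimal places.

Mon: 6:46 AM–3:13 PM = 8 h 27 min → rounds to 8 h 30 min
Tue: 6:11 AM–1:43 PM = 7 h 32 min − 20 min = 7 h 12 min → rounds to 7 h 15 min
Wed: 8:57 AM–7:31 PM = 10 h 34 min → rounds to 10 h 30 min
Thu: 9:37 AM–9:25 PM = 11 h 48 min − 20 min = 11 h 28 min → rounds to 11 h 30 min
Total credited: 37 h 45 min.

37.75 hours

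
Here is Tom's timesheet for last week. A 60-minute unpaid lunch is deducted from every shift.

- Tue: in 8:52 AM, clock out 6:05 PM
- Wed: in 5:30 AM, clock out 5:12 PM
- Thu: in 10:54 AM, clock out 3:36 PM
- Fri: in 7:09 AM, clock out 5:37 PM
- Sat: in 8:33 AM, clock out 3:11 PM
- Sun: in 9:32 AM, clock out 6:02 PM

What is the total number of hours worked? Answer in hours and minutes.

45 h 13 min

Tue: 8:52 AM–6:05 PM = 9 h 13 min; less 60 min break → 8 h 13 min
Wed: 5:30 AM–5:12 PM = 11 h 42 min; less 60 min break → 10 h 42 min
Thu: 10:54 AM–3:36 PM = 4 h 42 min; less 60 min break → 3 h 42 min
Fri: 7:09 AM–5:37 PM = 10 h 28 min; less 60 min break → 9 h 28 min
Sat: 8:33 AM–3:11 PM = 6 h 38 min; less 60 min break → 5 h 38 min
Sun: 9:32 AM–6:02 PM = 8 h 30 min; less 60 min break → 7 h 30 min
Total: 8 h 13 min + 10 h 42 min + 3 h 42 min + 9 h 28 min + 5 h 38 min + 7 h 30 min = 45 h 13 min.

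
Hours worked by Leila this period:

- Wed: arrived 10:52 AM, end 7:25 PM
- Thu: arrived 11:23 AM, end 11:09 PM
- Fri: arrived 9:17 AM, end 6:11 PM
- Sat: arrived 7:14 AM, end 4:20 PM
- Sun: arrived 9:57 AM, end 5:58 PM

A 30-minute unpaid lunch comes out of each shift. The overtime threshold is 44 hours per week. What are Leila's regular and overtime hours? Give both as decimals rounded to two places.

Wed: 10:52 AM–7:25 PM = 8 h 33 min; less 30 min break → 8 h 3 min
Thu: 11:23 AM–11:09 PM = 11 h 46 min; less 30 min break → 11 h 16 min
Fri: 9:17 AM–6:11 PM = 8 h 54 min; less 30 min break → 8 h 24 min
Sat: 7:14 AM–4:20 PM = 9 h 6 min; less 30 min break → 8 h 36 min
Sun: 9:57 AM–5:58 PM = 8 h 1 min; less 30 min break → 7 h 31 min
Total worked: 43 h 50 min = 43.83 h.
Threshold 44 h → overtime 0 h 0 min, regular 43 h 50 min.

Regular 43.83 hours, overtime 0.00 hours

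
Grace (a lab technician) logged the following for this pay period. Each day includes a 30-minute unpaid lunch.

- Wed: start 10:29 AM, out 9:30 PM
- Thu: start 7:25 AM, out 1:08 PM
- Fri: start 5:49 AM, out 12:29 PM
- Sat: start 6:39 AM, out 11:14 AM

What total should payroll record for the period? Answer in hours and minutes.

25 h 59 min

Wed: 10:29 AM–9:30 PM = 11 h 1 min; less 30 min break → 10 h 31 min
Thu: 7:25 AM–1:08 PM = 5 h 43 min; less 30 min break → 5 h 13 min
Fri: 5:49 AM–12:29 PM = 6 h 40 min; less 30 min break → 6 h 10 min
Sat: 6:39 AM–11:14 AM = 4 h 35 min; less 30 min break → 4 h 5 min
Total: 10 h 31 min + 5 h 13 min + 6 h 10 min + 4 h 5 min = 25 h 59 min.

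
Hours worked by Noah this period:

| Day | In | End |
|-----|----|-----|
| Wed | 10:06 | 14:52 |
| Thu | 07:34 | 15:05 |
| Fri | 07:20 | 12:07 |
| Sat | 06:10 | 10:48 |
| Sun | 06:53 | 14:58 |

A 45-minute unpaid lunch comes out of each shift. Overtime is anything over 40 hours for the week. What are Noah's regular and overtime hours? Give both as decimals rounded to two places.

Regular 26.03 hours, overtime 0.00 hours

Wed: 10:06–14:52 = 4 h 46 min; less 45 min break → 4 h 1 min
Thu: 07:34–15:05 = 7 h 31 min; less 45 min break → 6 h 46 min
Fri: 07:20–12:07 = 4 h 47 min; less 45 min break → 4 h 2 min
Sat: 06:10–10:48 = 4 h 38 min; less 45 min break → 3 h 53 min
Sun: 06:53–14:58 = 8 h 5 min; less 45 min break → 7 h 20 min
Total worked: 26 h 2 min = 26.03 h.
Threshold 40 h → overtime 0 h 0 min, regular 26 h 2 min.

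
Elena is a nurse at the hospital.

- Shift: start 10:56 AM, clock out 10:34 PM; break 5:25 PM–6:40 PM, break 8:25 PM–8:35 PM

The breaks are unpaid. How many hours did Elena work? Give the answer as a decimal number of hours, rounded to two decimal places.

10.22 hours

Shift: 10:56 AM–10:34 PM = 11 h 38 min; less 85 min break → 10 h 13 min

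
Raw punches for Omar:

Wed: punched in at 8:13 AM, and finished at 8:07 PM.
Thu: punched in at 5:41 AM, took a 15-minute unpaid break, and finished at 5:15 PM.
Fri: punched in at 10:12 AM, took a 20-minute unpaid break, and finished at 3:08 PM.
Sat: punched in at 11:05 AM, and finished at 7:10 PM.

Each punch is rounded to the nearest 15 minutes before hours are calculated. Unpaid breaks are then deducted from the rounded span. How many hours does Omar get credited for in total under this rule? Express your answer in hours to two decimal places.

Wed: in 8:13 AM→8:15 AM, out 8:07 PM→8:00 PM; 11 h 45 min
Thu: in 5:41 AM→5:45 AM, out 5:15 PM→5:15 PM; 11 h 30 min − 15 min = 11 h 15 min
Fri: in 10:12 AM→10:15 AM, out 3:08 PM→3:15 PM; 5 h 0 min − 20 min = 4 h 40 min
Sat: in 11:05 AM→11:00 AM, out 7:10 PM→7:15 PM; 8 h 15 min
Total credited: 35 h 55 min.

35.92 hours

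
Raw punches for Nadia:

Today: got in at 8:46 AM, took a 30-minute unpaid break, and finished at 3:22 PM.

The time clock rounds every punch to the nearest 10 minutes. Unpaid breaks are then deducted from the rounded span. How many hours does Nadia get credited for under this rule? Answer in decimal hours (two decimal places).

Today: in 8:46 AM→8:50 AM, out 3:22 PM→3:20 PM; 6 h 30 min − 30 min = 6 h 0 min

6.00 hours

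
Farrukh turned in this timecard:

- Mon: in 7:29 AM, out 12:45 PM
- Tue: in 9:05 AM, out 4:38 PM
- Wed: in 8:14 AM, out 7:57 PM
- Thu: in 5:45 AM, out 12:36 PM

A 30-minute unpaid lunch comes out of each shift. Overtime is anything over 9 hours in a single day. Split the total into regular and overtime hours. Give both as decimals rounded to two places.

Mon: 7:29 AM–12:45 PM = 5 h 16 min; less 30 min break → 4 h 46 min
Tue: 9:05 AM–4:38 PM = 7 h 33 min; less 30 min break → 7 h 3 min
Wed: 8:14 AM–7:57 PM = 11 h 43 min; less 30 min break → 11 h 13 min
Thu: 5:45 AM–12:36 PM = 6 h 51 min; less 30 min break → 6 h 21 min
Mon reg 4 h 46 min / OT 0 h 0 min; Tue reg 7 h 3 min / OT 0 h 0 min; Wed reg 9 h 0 min / OT 2 h 13 min; Thu reg 6 h 21 min / OT 0 h 0 min.
Totals: regular 27 h 10 min, overtime 2 h 13 min.

Regular 27.17 hours, overtime 2.22 hours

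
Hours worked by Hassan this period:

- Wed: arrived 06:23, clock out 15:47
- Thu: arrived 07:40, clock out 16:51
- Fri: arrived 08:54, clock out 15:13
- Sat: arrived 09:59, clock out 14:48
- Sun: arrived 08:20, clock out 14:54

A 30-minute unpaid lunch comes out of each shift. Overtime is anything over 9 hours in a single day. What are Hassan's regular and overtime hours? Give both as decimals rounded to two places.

Regular 33.78 hours, overtime 0.00 hours

Wed: 06:23–15:47 = 9 h 24 min; less 30 min break → 8 h 54 min
Thu: 07:40–16:51 = 9 h 11 min; less 30 min break → 8 h 41 min
Fri: 08:54–15:13 = 6 h 19 min; less 30 min break → 5 h 49 min
Sat: 09:59–14:48 = 4 h 49 min; less 30 min break → 4 h 19 min
Sun: 08:20–14:54 = 6 h 34 min; less 30 min break → 6 h 4 min
Wed reg 8 h 54 min / OT 0 h 0 min; Thu reg 8 h 41 min / OT 0 h 0 min; Fri reg 5 h 49 min / OT 0 h 0 min; Sat reg 4 h 19 min / OT 0 h 0 min; Sun reg 6 h 4 min / OT 0 h 0 min.
Totals: regular 33 h 47 min, overtime 0 h 0 min.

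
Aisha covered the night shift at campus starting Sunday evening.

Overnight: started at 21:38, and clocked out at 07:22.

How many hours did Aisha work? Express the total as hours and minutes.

Overnight: 21:38 → midnight = 2 h 22 min; midnight → 07:22 = 7 h 22 min; span 9 h 44 min

9 h 44 min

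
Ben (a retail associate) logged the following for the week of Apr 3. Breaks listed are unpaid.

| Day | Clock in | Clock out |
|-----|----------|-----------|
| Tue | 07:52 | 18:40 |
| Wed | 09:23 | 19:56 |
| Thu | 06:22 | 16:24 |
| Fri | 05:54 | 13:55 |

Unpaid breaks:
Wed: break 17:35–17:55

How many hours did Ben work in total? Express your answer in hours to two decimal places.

Tue: 07:52–18:40 = 10 h 48 min
Wed: 09:23–19:56 = 10 h 33 min; less 20 min break → 10 h 13 min
Thu: 06:22–16:24 = 10 h 2 min
Fri: 05:54–13:55 = 8 h 1 min
Total: 10 h 48 min + 10 h 13 min + 10 h 2 min + 8 h 1 min = 39 h 4 min.

39.07 hours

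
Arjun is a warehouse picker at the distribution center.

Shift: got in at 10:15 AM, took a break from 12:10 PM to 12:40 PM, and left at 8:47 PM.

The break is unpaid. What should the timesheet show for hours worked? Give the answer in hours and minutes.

Shift: 10:15 AM–8:47 PM = 10 h 32 min; less 30 min break → 10 h 2 min

10 h 2 min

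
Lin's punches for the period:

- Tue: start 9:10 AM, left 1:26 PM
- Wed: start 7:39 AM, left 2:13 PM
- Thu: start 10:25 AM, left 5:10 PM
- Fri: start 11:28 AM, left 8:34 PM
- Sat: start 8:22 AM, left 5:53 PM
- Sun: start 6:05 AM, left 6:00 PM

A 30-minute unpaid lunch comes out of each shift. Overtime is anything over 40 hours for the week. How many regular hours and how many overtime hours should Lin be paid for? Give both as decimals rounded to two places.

Tue: 9:10 AM–1:26 PM = 4 h 16 min; less 30 min break → 3 h 46 min
Wed: 7:39 AM–2:13 PM = 6 h 34 min; less 30 min break → 6 h 4 min
Thu: 10:25 AM–5:10 PM = 6 h 45 min; less 30 min break → 6 h 15 min
Fri: 11:28 AM–8:34 PM = 9 h 6 min; less 30 min break → 8 h 36 min
Sat: 8:22 AM–5:53 PM = 9 h 31 min; less 30 min break → 9 h 1 min
Sun: 6:05 AM–6:00 PM = 11 h 55 min; less 30 min break → 11 h 25 min
Total worked: 45 h 7 min = 45.12 h.
Threshold 40 h → overtime 5 h 7 min, regular 40 h 0 min.

Regular 40.00 hours, overtime 5.12 hours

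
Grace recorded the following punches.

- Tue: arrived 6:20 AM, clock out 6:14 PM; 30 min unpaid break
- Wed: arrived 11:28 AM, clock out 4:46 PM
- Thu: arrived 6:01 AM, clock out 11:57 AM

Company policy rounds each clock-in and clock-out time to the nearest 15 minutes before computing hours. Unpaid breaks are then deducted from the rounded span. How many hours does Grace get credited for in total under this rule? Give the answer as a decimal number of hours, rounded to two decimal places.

Tue: in 6:20 AM→6:15 AM, out 6:14 PM→6:15 PM; 12 h 0 min − 30 min = 11 h 30 min
Wed: in 11:28 AM→11:30 AM, out 4:46 PM→4:45 PM; 5 h 15 min
Thu: in 6:01 AM→6:00 AM, out 11:57 AM→12:00 PM; 6 h 0 min
Total credited: 22 h 45 min.

22.75 hours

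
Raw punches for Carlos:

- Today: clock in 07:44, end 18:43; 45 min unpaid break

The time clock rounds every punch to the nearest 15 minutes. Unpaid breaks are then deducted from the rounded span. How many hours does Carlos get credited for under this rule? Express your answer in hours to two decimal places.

10.25 hours

Today: in 07:44→07:45, out 18:43→18:45; 11 h 0 min − 45 min = 10 h 15 min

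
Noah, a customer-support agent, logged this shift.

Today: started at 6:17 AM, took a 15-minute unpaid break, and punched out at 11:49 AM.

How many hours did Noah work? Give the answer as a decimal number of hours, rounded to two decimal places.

5.28 hours

Today: 6:17 AM–11:49 AM = 5 h 32 min; less 15 min break → 5 h 17 min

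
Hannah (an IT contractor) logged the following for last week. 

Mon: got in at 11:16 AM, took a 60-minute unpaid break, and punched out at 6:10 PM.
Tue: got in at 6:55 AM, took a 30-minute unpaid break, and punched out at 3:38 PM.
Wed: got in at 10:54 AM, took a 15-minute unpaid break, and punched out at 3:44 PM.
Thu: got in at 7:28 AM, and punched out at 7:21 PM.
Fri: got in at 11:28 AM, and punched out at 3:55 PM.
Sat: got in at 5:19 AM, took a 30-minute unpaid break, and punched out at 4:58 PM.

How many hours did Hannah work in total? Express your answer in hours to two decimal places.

Mon: 11:16 AM–6:10 PM = 6 h 54 min; less 60 min break → 5 h 54 min
Tue: 6:55 AM–3:38 PM = 8 h 43 min; less 30 min break → 8 h 13 min
Wed: 10:54 AM–3:44 PM = 4 h 50 min; less 15 min break → 4 h 35 min
Thu: 7:28 AM–7:21 PM = 11 h 53 min
Fri: 11:28 AM–3:55 PM = 4 h 27 min
Sat: 5:19 AM–4:58 PM = 11 h 39 min; less 30 min break → 11 h 9 min
Total: 5 h 54 min + 8 h 13 min + 4 h 35 min + 11 h 53 min + 4 h 27 min + 11 h 9 min = 46 h 11 min.

46.18 hours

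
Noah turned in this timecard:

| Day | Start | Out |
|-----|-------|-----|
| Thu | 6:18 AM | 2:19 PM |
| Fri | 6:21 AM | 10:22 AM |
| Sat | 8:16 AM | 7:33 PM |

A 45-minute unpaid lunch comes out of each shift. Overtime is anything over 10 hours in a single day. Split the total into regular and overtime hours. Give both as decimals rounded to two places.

Regular 20.53 hours, overtime 0.53 hours

Thu: 6:18 AM–2:19 PM = 8 h 1 min; less 45 min break → 7 h 16 min
Fri: 6:21 AM–10:22 AM = 4 h 1 min; less 45 min break → 3 h 16 min
Sat: 8:16 AM–7:33 PM = 11 h 17 min; less 45 min break → 10 h 32 min
Thu reg 7 h 16 min / OT 0 h 0 min; Fri reg 3 h 16 min / OT 0 h 0 min; Sat reg 10 h 0 min / OT 0 h 32 min.
Totals: regular 20 h 32 min, overtime 0 h 32 min.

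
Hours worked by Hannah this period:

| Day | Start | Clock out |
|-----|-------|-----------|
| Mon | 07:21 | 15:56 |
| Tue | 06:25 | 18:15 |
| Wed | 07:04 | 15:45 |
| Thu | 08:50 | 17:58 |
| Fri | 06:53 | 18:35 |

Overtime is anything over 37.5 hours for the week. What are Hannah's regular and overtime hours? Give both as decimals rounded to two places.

Regular 37.50 hours, overtime 12.43 hours

Mon: 07:21–15:56 = 8 h 35 min
Tue: 06:25–18:15 = 11 h 50 min
Wed: 07:04–15:45 = 8 h 41 min
Thu: 08:50–17:58 = 9 h 8 min
Fri: 06:53–18:35 = 11 h 42 min
Total worked: 49 h 56 min = 49.93 h.
Threshold 37.5 h → overtime 12 h 26 min, regular 37 h 30 min.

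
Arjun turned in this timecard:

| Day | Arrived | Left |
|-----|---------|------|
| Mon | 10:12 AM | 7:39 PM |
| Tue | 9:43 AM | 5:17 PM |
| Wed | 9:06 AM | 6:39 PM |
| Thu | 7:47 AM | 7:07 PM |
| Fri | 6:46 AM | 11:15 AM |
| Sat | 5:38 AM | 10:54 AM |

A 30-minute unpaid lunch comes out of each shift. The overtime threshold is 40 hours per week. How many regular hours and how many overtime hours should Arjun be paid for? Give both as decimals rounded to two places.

Mon: 10:12 AM–7:39 PM = 9 h 27 min; less 30 min break → 8 h 57 min
Tue: 9:43 AM–5:17 PM = 7 h 34 min; less 30 min break → 7 h 4 min
Wed: 9:06 AM–6:39 PM = 9 h 33 min; less 30 min break → 9 h 3 min
Thu: 7:47 AM–7:07 PM = 11 h 20 min; less 30 min break → 10 h 50 min
Fri: 6:46 AM–11:15 AM = 4 h 29 min; less 30 min break → 3 h 59 min
Sat: 5:38 AM–10:54 AM = 5 h 16 min; less 30 min break → 4 h 46 min
Total worked: 44 h 39 min = 44.65 h.
Threshold 40 h → overtime 4 h 39 min, regular 40 h 0 min.

Regular 40.00 hours, overtime 4.65 hours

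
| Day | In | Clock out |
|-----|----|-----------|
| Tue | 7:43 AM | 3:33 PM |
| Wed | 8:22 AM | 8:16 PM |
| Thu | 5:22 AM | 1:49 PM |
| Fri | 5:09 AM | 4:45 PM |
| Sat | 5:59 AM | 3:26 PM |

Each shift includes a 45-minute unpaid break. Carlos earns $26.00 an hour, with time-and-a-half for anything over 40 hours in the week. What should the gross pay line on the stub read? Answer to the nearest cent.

Tue: 7:43 AM–3:33 PM = 7 h 50 min; less 45 min break → 7 h 5 min
Wed: 8:22 AM–8:16 PM = 11 h 54 min; less 45 min break → 11 h 9 min
Thu: 5:22 AM–1:49 PM = 8 h 27 min; less 45 min break → 7 h 42 min
Fri: 5:09 AM–4:45 PM = 11 h 36 min; less 45 min break → 10 h 51 min
Sat: 5:59 AM–3:26 PM = 9 h 27 min; less 45 min break → 8 h 42 min
Total worked: 45 h 29 min = 2729 min.
Regular 40 h 0 min = 2400 min at $26.00/h; overtime 5 h 29 min = 329 min at $39.00/h.
Pay = (2400 × $26.00 + 329 × $39.00) ÷ 60 = $1253.85.

$1253.85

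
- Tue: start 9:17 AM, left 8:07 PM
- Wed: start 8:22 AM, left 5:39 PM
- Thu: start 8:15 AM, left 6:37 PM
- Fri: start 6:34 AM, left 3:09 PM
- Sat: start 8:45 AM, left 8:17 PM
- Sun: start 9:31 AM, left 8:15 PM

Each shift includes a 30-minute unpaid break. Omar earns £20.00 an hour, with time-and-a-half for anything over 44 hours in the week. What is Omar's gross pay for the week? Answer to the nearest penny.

£1310.00

Tue: 9:17 AM–8:07 PM = 10 h 50 min; less 30 min break → 10 h 20 min
Wed: 8:22 AM–5:39 PM = 9 h 17 min; less 30 min break → 8 h 47 min
Thu: 8:15 AM–6:37 PM = 10 h 22 min; less 30 min break → 9 h 52 min
Fri: 6:34 AM–3:09 PM = 8 h 35 min; less 30 min break → 8 h 5 min
Sat: 8:45 AM–8:17 PM = 11 h 32 min; less 30 min break → 11 h 2 min
Sun: 9:31 AM–8:15 PM = 10 h 44 min; less 30 min break → 10 h 14 min
Total worked: 58 h 20 min = 3500 min.
Regular 44 h 0 min = 2640 min at £20.00/h; overtime 14 h 20 min = 860 min at £30.00/h.
Pay = (2640 × £20.00 + 860 × £30.00) ÷ 60 = £1310.00.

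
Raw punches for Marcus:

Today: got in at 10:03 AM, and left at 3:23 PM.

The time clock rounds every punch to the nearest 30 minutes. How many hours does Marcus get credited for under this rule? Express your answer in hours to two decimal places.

Today: in 10:03 AM→10:00 AM, out 3:23 PM→3:30 PM; 5 h 30 min

5.50 hours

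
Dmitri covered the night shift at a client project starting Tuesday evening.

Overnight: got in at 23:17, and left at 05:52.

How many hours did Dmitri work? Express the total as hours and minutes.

6 h 35 min

Overnight: 23:17 → midnight = 0 h 43 min; midnight → 05:52 = 5 h 52 min; span 6 h 35 min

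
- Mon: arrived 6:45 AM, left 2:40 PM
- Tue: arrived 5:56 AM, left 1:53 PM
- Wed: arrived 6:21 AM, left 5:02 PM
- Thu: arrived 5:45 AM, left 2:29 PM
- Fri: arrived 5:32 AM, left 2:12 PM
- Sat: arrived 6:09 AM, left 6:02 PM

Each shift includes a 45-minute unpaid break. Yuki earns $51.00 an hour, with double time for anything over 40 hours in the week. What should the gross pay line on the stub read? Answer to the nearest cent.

$3196.00

Mon: 6:45 AM–2:40 PM = 7 h 55 min; less 45 min break → 7 h 10 min
Tue: 5:56 AM–1:53 PM = 7 h 57 min; less 45 min break → 7 h 12 min
Wed: 6:21 AM–5:02 PM = 10 h 41 min; less 45 min break → 9 h 56 min
Thu: 5:45 AM–2:29 PM = 8 h 44 min; less 45 min break → 7 h 59 min
Fri: 5:32 AM–2:12 PM = 8 h 40 min; less 45 min break → 7 h 55 min
Sat: 6:09 AM–6:02 PM = 11 h 53 min; less 45 min break → 11 h 8 min
Total worked: 51 h 20 min = 3080 min.
Regular 40 h 0 min = 2400 min at $51.00/h; overtime 11 h 20 min = 680 min at $102.00/h.
Pay = (2400 × $51.00 + 680 × $102.00) ÷ 60 = $3196.00.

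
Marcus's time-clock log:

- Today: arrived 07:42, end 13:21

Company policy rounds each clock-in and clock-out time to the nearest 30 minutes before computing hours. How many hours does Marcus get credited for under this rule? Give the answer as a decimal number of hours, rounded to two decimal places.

6.00 hours

Today: in 07:42→07:30, out 13:21→13:30; 6 h 0 min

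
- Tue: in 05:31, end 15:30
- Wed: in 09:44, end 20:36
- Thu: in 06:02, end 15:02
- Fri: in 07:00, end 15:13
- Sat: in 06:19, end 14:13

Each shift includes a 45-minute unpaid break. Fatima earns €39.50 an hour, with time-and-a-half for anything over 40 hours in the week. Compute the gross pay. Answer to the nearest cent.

€1711.34

Tue: 05:31–15:30 = 9 h 59 min; less 45 min break → 9 h 14 min
Wed: 09:44–20:36 = 10 h 52 min; less 45 min break → 10 h 7 min
Thu: 06:02–15:02 = 9 h 0 min; less 45 min break → 8 h 15 min
Fri: 07:00–15:13 = 8 h 13 min; less 45 min break → 7 h 28 min
Sat: 06:19–14:13 = 7 h 54 min; less 45 min break → 7 h 9 min
Total worked: 42 h 13 min = 2533 min.
Regular 40 h 0 min = 2400 min at €39.50/h; overtime 2 h 13 min = 133 min at €59.25/h.
Pay = (2400 × €39.50 + 133 × €59.25) ÷ 60 = €1711.34.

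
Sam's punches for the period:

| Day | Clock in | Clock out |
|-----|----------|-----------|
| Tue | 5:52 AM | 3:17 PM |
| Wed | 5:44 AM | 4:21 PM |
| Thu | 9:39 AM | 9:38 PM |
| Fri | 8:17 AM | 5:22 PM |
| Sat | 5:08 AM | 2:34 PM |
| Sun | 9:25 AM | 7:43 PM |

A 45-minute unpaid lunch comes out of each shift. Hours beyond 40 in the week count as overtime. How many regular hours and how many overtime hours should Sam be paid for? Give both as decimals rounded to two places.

Tue: 5:52 AM–3:17 PM = 9 h 25 min; less 45 min break → 8 h 40 min
Wed: 5:44 AM–4:21 PM = 10 h 37 min; less 45 min break → 9 h 52 min
Thu: 9:39 AM–9:38 PM = 11 h 59 min; less 45 min break → 11 h 14 min
Fri: 8:17 AM–5:22 PM = 9 h 5 min; less 45 min break → 8 h 20 min
Sat: 5:08 AM–2:34 PM = 9 h 26 min; less 45 min break → 8 h 41 min
Sun: 9:25 AM–7:43 PM = 10 h 18 min; less 45 min break → 9 h 33 min
Total worked: 56 h 20 min = 56.33 h.
Threshold 40 h → overtime 16 h 20 min, regular 40 h 0 min.

Regular 40.00 hours, overtime 16.33 hours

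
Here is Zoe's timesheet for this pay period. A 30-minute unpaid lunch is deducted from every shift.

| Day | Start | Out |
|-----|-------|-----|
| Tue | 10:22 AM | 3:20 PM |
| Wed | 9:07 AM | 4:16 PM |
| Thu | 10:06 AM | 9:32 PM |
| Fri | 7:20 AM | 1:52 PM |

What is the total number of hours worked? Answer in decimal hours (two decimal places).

28.08 hours

Tue: 10:22 AM–3:20 PM = 4 h 58 min; less 30 min break → 4 h 28 min
Wed: 9:07 AM–4:16 PM = 7 h 9 min; less 30 min break → 6 h 39 min
Thu: 10:06 AM–9:32 PM = 11 h 26 min; less 30 min break → 10 h 56 min
Fri: 7:20 AM–1:52 PM = 6 h 32 min; less 30 min break → 6 h 2 min
Total: 4 h 28 min + 6 h 39 min + 10 h 56 min + 6 h 2 min = 28 h 5 min.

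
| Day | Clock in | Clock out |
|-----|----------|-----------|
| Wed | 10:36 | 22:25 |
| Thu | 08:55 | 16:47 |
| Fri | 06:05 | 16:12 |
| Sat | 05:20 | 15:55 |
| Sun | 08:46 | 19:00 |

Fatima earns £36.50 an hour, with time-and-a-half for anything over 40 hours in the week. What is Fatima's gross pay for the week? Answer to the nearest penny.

Wed: 10:36–22:25 = 11 h 49 min
Thu: 08:55–16:47 = 7 h 52 min
Fri: 06:05–16:12 = 10 h 7 min
Sat: 05:20–15:55 = 10 h 35 min
Sun: 08:46–19:00 = 10 h 14 min
Total worked: 50 h 37 min = 3037 min.
Regular 40 h 0 min = 2400 min at £36.50/h; overtime 10 h 37 min = 637 min at £54.75/h.
Pay = (2400 × £36.50 + 637 × £54.75) ÷ 60 = £2041.26.

£2041.26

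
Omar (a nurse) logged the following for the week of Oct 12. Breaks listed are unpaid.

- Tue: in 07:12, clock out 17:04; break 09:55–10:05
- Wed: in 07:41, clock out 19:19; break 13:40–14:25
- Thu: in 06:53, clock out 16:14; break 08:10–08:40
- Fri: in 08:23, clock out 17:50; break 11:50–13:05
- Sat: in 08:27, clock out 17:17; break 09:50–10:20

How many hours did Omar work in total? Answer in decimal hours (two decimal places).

Tue: 07:12–17:04 = 9 h 52 min; less 10 min break → 9 h 42 min
Wed: 07:41–19:19 = 11 h 38 min; less 45 min break → 10 h 53 min
Thu: 06:53–16:14 = 9 h 21 min; less 30 min break → 8 h 51 min
Fri: 08:23–17:50 = 9 h 27 min; less 75 min break → 8 h 12 min
Sat: 08:27–17:17 = 8 h 50 min; less 30 min break → 8 h 20 min
Total: 9 h 42 min + 10 h 53 min + 8 h 51 min + 8 h 12 min + 8 h 20 min = 45 h 58 min.

45.97 hours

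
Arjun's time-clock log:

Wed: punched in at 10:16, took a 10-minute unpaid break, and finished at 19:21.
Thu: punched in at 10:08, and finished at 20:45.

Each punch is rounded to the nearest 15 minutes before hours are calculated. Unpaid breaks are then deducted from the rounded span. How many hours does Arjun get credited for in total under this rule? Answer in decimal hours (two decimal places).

19.33 hours

Wed: in 10:16→10:15, out 19:21→19:15; 9 h 0 min − 10 min = 8 h 50 min
Thu: in 10:08→10:15, out 20:45→20:45; 10 h 30 min
Total credited: 19 h 20 min.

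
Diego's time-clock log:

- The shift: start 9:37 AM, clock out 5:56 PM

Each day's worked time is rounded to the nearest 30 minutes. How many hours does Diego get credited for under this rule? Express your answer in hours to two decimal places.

8.50 hours

The shift: 9:37 AM–5:56 PM = 8 h 19 min → rounds to 8 h 30 min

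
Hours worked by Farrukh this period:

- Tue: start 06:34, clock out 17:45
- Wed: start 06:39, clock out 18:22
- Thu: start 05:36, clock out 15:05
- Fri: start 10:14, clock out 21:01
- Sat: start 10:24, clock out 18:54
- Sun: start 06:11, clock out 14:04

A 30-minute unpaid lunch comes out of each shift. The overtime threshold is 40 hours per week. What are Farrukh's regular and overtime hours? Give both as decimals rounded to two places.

Regular 40.00 hours, overtime 16.55 hours

Tue: 06:34–17:45 = 11 h 11 min; less 30 min break → 10 h 41 min
Wed: 06:39–18:22 = 11 h 43 min; less 30 min break → 11 h 13 min
Thu: 05:36–15:05 = 9 h 29 min; less 30 min break → 8 h 59 min
Fri: 10:14–21:01 = 10 h 47 min; less 30 min break → 10 h 17 min
Sat: 10:24–18:54 = 8 h 30 min; less 30 min break → 8 h 0 min
Sun: 06:11–14:04 = 7 h 53 min; less 30 min break → 7 h 23 min
Total worked: 56 h 33 min = 56.55 h.
Threshold 40 h → overtime 16 h 33 min, regular 40 h 0 min.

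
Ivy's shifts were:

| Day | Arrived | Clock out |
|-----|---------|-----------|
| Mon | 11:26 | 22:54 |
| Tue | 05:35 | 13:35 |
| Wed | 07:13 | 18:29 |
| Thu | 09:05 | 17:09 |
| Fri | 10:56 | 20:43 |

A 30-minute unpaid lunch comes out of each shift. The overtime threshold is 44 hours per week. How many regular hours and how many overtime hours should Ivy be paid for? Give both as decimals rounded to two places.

Regular 44.00 hours, overtime 2.08 hours

Mon: 11:26–22:54 = 11 h 28 min; less 30 min break → 10 h 58 min
Tue: 05:35–13:35 = 8 h 0 min; less 30 min break → 7 h 30 min
Wed: 07:13–18:29 = 11 h 16 min; less 30 min break → 10 h 46 min
Thu: 09:05–17:09 = 8 h 4 min; less 30 min break → 7 h 34 min
Fri: 10:56–20:43 = 9 h 47 min; less 30 min break → 9 h 17 min
Total worked: 46 h 5 min = 46.08 h.
Threshold 44 h → overtime 2 h 5 min, regular 44 h 0 min.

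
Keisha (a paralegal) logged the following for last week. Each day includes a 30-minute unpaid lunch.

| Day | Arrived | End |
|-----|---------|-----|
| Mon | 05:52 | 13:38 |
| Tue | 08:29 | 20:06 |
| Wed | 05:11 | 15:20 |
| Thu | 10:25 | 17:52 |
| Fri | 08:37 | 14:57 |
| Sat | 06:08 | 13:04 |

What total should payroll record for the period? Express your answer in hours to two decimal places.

Mon: 05:52–13:38 = 7 h 46 min; less 30 min break → 7 h 16 min
Tue: 08:29–20:06 = 11 h 37 min; less 30 min break → 11 h 7 min
Wed: 05:11–15:20 = 10 h 9 min; less 30 min break → 9 h 39 min
Thu: 10:25–17:52 = 7 h 27 min; less 30 min break → 6 h 57 min
Fri: 08:37–14:57 = 6 h 20 min; less 30 min break → 5 h 50 min
Sat: 06:08–13:04 = 6 h 56 min; less 30 min break → 6 h 26 min
Total: 7 h 16 min + 11 h 7 min + 9 h 39 min + 6 h 57 min + 5 h 50 min + 6 h 26 min = 47 h 15 min.

47.25 hours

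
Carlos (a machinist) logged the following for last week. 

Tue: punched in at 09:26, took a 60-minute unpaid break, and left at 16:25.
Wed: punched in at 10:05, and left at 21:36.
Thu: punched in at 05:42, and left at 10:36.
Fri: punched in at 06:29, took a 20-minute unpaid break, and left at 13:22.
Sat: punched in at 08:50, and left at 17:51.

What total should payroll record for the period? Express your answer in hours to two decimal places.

37.97 hours

Tue: 09:26–16:25 = 6 h 59 min; less 60 min break → 5 h 59 min
Wed: 10:05–21:36 = 11 h 31 min
Thu: 05:42–10:36 = 4 h 54 min
Fri: 06:29–13:22 = 6 h 53 min; less 20 min break → 6 h 33 min
Sat: 08:50–17:51 = 9 h 1 min
Total: 5 h 59 min + 11 h 31 min + 4 h 54 min + 6 h 33 min + 9 h 1 min = 37 h 58 min.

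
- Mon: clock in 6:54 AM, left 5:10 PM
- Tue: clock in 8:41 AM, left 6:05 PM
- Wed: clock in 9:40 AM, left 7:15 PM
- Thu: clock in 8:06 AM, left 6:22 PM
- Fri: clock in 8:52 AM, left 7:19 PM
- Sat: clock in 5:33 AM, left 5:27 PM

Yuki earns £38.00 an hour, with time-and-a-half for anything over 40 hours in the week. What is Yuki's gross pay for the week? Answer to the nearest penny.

Mon: 6:54 AM–5:10 PM = 10 h 16 min
Tue: 8:41 AM–6:05 PM = 9 h 24 min
Wed: 9:40 AM–7:15 PM = 9 h 35 min
Thu: 8:06 AM–6:22 PM = 10 h 16 min
Fri: 8:52 AM–7:19 PM = 10 h 27 min
Sat: 5:33 AM–5:27 PM = 11 h 54 min
Total worked: 61 h 52 min = 3712 min.
Regular 40 h 0 min = 2400 min at £38.00/h; overtime 21 h 52 min = 1312 min at £57.00/h.
Pay = (2400 × £38.00 + 1312 × £57.00) ÷ 60 = £2766.40.

£2766.40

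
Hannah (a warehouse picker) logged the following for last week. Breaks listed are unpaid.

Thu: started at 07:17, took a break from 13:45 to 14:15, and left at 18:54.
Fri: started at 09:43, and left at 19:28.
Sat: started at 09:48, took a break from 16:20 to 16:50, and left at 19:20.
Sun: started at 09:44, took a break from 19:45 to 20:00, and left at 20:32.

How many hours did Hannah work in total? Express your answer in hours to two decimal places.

Thu: 07:17–18:54 = 11 h 37 min; less 30 min break → 11 h 7 min
Fri: 09:43–19:28 = 9 h 45 min
Sat: 09:48–19:20 = 9 h 32 min; less 30 min break → 9 h 2 min
Sun: 09:44–20:32 = 10 h 48 min; less 15 min break → 10 h 33 min
Total: 11 h 7 min + 9 h 45 min + 9 h 2 min + 10 h 33 min = 40 h 27 min.

40.45 hours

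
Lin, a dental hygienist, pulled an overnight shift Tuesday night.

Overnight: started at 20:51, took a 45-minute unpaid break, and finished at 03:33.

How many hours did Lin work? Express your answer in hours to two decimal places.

Overnight: 20:51 → midnight = 3 h 9 min; midnight → 03:33 = 3 h 33 min; span 6 h 42 min; less 45 min break → 5 h 57 min

5.95 hours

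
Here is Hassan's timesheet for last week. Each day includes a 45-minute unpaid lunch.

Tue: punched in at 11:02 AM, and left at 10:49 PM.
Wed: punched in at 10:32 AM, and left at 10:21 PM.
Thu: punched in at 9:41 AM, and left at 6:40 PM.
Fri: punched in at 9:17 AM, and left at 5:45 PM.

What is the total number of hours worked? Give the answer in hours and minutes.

38 h 3 min

Tue: 11:02 AM–10:49 PM = 11 h 47 min; less 45 min break → 11 h 2 min
Wed: 10:32 AM–10:21 PM = 11 h 49 min; less 45 min break → 11 h 4 min
Thu: 9:41 AM–6:40 PM = 8 h 59 min; less 45 min break → 8 h 14 min
Fri: 9:17 AM–5:45 PM = 8 h 28 min; less 45 min break → 7 h 43 min
Total: 11 h 2 min + 11 h 4 min + 8 h 14 min + 7 h 43 min = 38 h 3 min.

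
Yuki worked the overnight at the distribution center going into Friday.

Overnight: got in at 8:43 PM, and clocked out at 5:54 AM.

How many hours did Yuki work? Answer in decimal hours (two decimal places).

Overnight: 8:43 PM → midnight = 3 h 17 min; midnight → 5:54 AM = 5 h 54 min; span 9 h 11 min

9.18 hours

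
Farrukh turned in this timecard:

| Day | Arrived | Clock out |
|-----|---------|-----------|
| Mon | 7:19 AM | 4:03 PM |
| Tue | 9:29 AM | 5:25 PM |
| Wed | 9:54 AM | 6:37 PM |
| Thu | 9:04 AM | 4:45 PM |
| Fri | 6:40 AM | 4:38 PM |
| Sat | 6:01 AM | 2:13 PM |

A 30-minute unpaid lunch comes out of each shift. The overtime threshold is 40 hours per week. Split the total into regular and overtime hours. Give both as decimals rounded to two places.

Regular 40.00 hours, overtime 8.23 hours

Mon: 7:19 AM–4:03 PM = 8 h 44 min; less 30 min break → 8 h 14 min
Tue: 9:29 AM–5:25 PM = 7 h 56 min; less 30 min break → 7 h 26 min
Wed: 9:54 AM–6:37 PM = 8 h 43 min; less 30 min break → 8 h 13 min
Thu: 9:04 AM–4:45 PM = 7 h 41 min; less 30 min break → 7 h 11 min
Fri: 6:40 AM–4:38 PM = 9 h 58 min; less 30 min break → 9 h 28 min
Sat: 6:01 AM–2:13 PM = 8 h 12 min; less 30 min break → 7 h 42 min
Total worked: 48 h 14 min = 48.23 h.
Threshold 40 h → overtime 8 h 14 min, regular 40 h 0 min.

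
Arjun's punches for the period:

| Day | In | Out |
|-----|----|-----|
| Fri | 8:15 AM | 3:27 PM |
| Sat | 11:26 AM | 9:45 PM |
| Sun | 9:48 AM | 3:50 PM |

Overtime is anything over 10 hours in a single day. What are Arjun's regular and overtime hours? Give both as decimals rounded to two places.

Regular 23.23 hours, overtime 0.32 hours

Fri: 8:15 AM–3:27 PM = 7 h 12 min
Sat: 11:26 AM–9:45 PM = 10 h 19 min
Sun: 9:48 AM–3:50 PM = 6 h 2 min
Fri reg 7 h 12 min / OT 0 h 0 min; Sat reg 10 h 0 min / OT 0 h 19 min; Sun reg 6 h 2 min / OT 0 h 0 min.
Totals: regular 23 h 14 min, overtime 0 h 19 min.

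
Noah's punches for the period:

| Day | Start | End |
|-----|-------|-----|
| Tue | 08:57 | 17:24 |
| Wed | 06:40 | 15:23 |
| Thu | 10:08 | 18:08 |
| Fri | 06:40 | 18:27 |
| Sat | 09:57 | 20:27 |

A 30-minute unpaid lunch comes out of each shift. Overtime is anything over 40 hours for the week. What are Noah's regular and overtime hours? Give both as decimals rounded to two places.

Tue: 08:57–17:24 = 8 h 27 min; less 30 min break → 7 h 57 min
Wed: 06:40–15:23 = 8 h 43 min; less 30 min break → 8 h 13 min
Thu: 10:08–18:08 = 8 h 0 min; less 30 min break → 7 h 30 min
Fri: 06:40–18:27 = 11 h 47 min; less 30 min break → 11 h 17 min
Sat: 09:57–20:27 = 10 h 30 min; less 30 min break → 10 h 0 min
Total worked: 44 h 57 min = 44.95 h.
Threshold 40 h → overtime 4 h 57 min, regular 40 h 0 min.

Regular 40.00 hours, overtime 4.95 hours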